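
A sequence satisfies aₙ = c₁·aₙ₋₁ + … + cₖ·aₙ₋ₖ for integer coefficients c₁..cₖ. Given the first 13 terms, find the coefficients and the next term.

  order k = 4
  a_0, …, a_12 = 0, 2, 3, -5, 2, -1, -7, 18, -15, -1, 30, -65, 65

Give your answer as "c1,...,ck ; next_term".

-1,-1,0,-2 ; 2

  a_4 = -1·-5 + -1·3 + 0·2 + -2·0 = 2
  a_5 = -1·2 + -1·-5 + 0·3 + -2·2 = -1
  a_6 = -1·-1 + -1·2 + 0·-5 + -2·3 = -7
  a_7 = -1·-7 + -1·-1 + 0·2 + -2·-5 = 18
  a_8 = -1·18 + -1·-7 + 0·-1 + -2·2 = -15
  a_9 = -1·-15 + -1·18 + 0·-7 + -2·-1 = -1
  a_10 = -1·-1 + -1·-15 + 0·18 + -2·-7 = 30
  a_11 = -1·30 + -1·-1 + 0·-15 + -2·18 = -65
  a_12 = -1·-65 + -1·30 + 0·-1 + -2·-15 = 65
  a_13 = -1·65 + -1·-65 + 0·30 + -2·-1 = 2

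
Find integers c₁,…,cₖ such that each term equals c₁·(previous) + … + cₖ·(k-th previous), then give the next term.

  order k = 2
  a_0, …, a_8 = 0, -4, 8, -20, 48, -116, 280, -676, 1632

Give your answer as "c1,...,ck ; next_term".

-2,1 ; -3940

  a_2 = -2·-4 + 1·0 = 8
  a_3 = -2·8 + 1·-4 = -20
  a_4 = -2·-20 + 1·8 = 48
  a_5 = -2·48 + 1·-20 = -116
  a_6 = -2·-116 + 1·48 = 280
  a_7 = -2·280 + 1·-116 = -676
  a_8 = -2·-676 + 1·280 = 1632
  a_9 = -2·1632 + 1·-676 = -3940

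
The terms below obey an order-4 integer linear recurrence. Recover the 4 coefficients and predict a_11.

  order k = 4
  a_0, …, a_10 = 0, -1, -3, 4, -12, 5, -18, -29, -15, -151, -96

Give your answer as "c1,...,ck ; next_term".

  a_4 = 0·4 + 3·-3 + 3·-1 + -2·0 = -12
  a_5 = 0·-12 + 3·4 + 3·-3 + -2·-1 = 5
  a_6 = 0·5 + 3·-12 + 3·4 + -2·-3 = -18
  a_7 = 0·-18 + 3·5 + 3·-12 + -2·4 = -29
  a_8 = 0·-29 + 3·-18 + 3·5 + -2·-12 = -15
  a_9 = 0·-15 + 3·-29 + 3·-18 + -2·5 = -151
  a_10 = 0·-151 + 3·-15 + 3·-29 + -2·-18 = -96
  a_11 = 0·-96 + 3·-151 + 3·-15 + -2·-29 = -440

0,3,3,-2 ; -440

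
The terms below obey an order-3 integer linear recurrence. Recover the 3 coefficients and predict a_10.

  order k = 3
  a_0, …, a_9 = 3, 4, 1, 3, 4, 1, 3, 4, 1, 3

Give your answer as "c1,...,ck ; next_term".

0,0,1 ; 4

  a_3 = 0·1 + 0·4 + 1·3 = 3
  a_4 = 0·3 + 0·1 + 1·4 = 4
  a_5 = 0·4 + 0·3 + 1·1 = 1
  a_6 = 0·1 + 0·4 + 1·3 = 3
  a_7 = 0·3 + 0·1 + 1·4 = 4
  a_8 = 0·4 + 0·3 + 1·1 = 1
  a_9 = 0·1 + 0·4 + 1·3 = 3
  a_10 = 0·3 + 0·1 + 1·4 = 4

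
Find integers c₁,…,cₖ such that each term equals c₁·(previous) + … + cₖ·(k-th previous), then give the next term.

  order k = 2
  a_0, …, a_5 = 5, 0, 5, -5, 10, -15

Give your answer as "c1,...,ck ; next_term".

-1,1 ; 25

  a_2 = -1·0 + 1·5 = 5
  a_3 = -1·5 + 1·0 = -5
  a_4 = -1·-5 + 1·5 = 10
  a_5 = -1·10 + 1·-5 = -15
  a_6 = -1·-15 + 1·10 = 25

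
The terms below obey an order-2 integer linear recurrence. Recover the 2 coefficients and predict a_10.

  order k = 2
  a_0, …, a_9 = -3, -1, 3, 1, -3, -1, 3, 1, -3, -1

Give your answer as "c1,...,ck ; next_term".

0,-1 ; 3

  a_2 = 0·-1 + -1·-3 = 3
  a_3 = 0·3 + -1·-1 = 1
  a_4 = 0·1 + -1·3 = -3
  a_5 = 0·-3 + -1·1 = -1
  a_6 = 0·-1 + -1·-3 = 3
  a_7 = 0·3 + -1·-1 = 1
  a_8 = 0·1 + -1·3 = -3
  a_9 = 0·-3 + -1·1 = -1
  a_10 = 0·-1 + -1·-3 = 3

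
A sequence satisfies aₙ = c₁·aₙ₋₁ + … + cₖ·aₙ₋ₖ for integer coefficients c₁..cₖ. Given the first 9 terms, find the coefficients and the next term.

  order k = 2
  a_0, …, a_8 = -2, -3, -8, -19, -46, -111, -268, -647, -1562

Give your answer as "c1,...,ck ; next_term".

2,1 ; -3771

  a_2 = 2·-3 + 1·-2 = -8
  a_3 = 2·-8 + 1·-3 = -19
  a_4 = 2·-19 + 1·-8 = -46
  a_5 = 2·-46 + 1·-19 = -111
  a_6 = 2·-111 + 1·-46 = -268
  a_7 = 2·-268 + 1·-111 = -647
  a_8 = 2·-647 + 1·-268 = -1562
  a_9 = 2·-1562 + 1·-647 = -3771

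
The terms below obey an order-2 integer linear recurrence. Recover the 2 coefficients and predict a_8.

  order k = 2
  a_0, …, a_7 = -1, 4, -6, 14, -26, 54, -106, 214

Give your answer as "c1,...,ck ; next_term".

-1,2 ; -426

  a_2 = -1·4 + 2·-1 = -6
  a_3 = -1·-6 + 2·4 = 14
  a_4 = -1·14 + 2·-6 = -26
  a_5 = -1·-26 + 2·14 = 54
  a_6 = -1·54 + 2·-26 = -106
  a_7 = -1·-106 + 2·54 = 214
  a_8 = -1·214 + 2·-106 = -426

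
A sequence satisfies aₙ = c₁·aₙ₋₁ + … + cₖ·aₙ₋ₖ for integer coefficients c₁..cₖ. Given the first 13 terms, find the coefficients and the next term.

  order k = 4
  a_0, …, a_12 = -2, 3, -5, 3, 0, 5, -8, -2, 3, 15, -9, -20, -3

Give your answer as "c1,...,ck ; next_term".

  a_4 = 0·3 + -1·-5 + -1·3 + 1·-2 = 0
  a_5 = 0·0 + -1·3 + -1·-5 + 1·3 = 5
  a_6 = 0·5 + -1·0 + -1·3 + 1·-5 = -8
  a_7 = 0·-8 + -1·5 + -1·0 + 1·3 = -2
  a_8 = 0·-2 + -1·-8 + -1·5 + 1·0 = 3
  a_9 = 0·3 + -1·-2 + -1·-8 + 1·5 = 15
  a_10 = 0·15 + -1·3 + -1·-2 + 1·-8 = -9
  a_11 = 0·-9 + -1·15 + -1·3 + 1·-2 = -20
  a_12 = 0·-20 + -1·-9 + -1·15 + 1·3 = -3
  a_13 = 0·-3 + -1·-20 + -1·-9 + 1·15 = 44

0,-1,-1,1 ; 44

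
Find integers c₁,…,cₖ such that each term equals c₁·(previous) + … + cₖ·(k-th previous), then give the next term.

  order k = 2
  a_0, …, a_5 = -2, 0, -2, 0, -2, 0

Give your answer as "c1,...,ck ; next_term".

  a_2 = 0·0 + 1·-2 = -2
  a_3 = 0·-2 + 1·0 = 0
  a_4 = 0·0 + 1·-2 = -2
  a_5 = 0·-2 + 1·0 = 0
  a_6 = 0·0 + 1·-2 = -2

0,1 ; -2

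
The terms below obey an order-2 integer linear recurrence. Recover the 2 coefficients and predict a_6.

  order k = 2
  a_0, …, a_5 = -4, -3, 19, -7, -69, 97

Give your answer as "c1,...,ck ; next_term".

  a_2 = -1·-3 + -4·-4 = 19
  a_3 = -1·19 + -4·-3 = -7
  a_4 = -1·-7 + -4·19 = -69
  a_5 = -1·-69 + -4·-7 = 97
  a_6 = -1·97 + -4·-69 = 179

-1,-4 ; 179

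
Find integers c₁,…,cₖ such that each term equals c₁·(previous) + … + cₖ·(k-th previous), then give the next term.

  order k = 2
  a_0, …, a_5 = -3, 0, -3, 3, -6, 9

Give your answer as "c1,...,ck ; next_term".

-1,1 ; -15

  a_2 = -1·0 + 1·-3 = -3
  a_3 = -1·-3 + 1·0 = 3
  a_4 = -1·3 + 1·-3 = -6
  a_5 = -1·-6 + 1·3 = 9
  a_6 = -1·9 + 1·-6 = -15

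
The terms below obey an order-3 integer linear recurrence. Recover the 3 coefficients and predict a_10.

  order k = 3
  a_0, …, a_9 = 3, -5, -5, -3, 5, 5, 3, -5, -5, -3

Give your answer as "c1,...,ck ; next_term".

0,0,-1 ; 5

  a_3 = 0·-5 + 0·-5 + -1·3 = -3
  a_4 = 0·-3 + 0·-5 + -1·-5 = 5
  a_5 = 0·5 + 0·-3 + -1·-5 = 5
  a_6 = 0·5 + 0·5 + -1·-3 = 3
  a_7 = 0·3 + 0·5 + -1·5 = -5
  a_8 = 0·-5 + 0·3 + -1·5 = -5
  a_9 = 0·-5 + 0·-5 + -1·3 = -3
  a_10 = 0·-3 + 0·-5 + -1·-5 = 5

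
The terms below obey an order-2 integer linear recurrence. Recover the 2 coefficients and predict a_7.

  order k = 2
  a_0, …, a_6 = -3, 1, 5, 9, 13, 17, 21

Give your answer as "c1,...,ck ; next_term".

  a_2 = 2·1 + -1·-3 = 5
  a_3 = 2·5 + -1·1 = 9
  a_4 = 2·9 + -1·5 = 13
  a_5 = 2·13 + -1·9 = 17
  a_6 = 2·17 + -1·13 = 21
  a_7 = 2·21 + -1·17 = 25

2,-1 ; 25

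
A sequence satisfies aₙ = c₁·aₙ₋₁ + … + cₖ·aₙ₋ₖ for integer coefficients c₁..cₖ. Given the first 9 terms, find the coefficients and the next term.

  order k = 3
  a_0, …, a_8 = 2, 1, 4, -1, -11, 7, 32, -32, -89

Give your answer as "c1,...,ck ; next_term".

0,-3,1 ; 128

  a_3 = 0·4 + -3·1 + 1·2 = -1
  a_4 = 0·-1 + -3·4 + 1·1 = -11
  a_5 = 0·-11 + -3·-1 + 1·4 = 7
  a_6 = 0·7 + -3·-11 + 1·-1 = 32
  a_7 = 0·32 + -3·7 + 1·-11 = -32
  a_8 = 0·-32 + -3·32 + 1·7 = -89
  a_9 = 0·-89 + -3·-32 + 1·32 = 128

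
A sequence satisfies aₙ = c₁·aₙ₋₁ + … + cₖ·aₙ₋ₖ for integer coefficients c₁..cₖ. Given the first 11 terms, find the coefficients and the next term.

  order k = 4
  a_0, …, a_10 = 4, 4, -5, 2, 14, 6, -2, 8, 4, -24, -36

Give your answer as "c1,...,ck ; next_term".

2,-2,2,-2 ; -32

  a_4 = 2·2 + -2·-5 + 2·4 + -2·4 = 14
  a_5 = 2·14 + -2·2 + 2·-5 + -2·4 = 6
  a_6 = 2·6 + -2·14 + 2·2 + -2·-5 = -2
  a_7 = 2·-2 + -2·6 + 2·14 + -2·2 = 8
  a_8 = 2·8 + -2·-2 + 2·6 + -2·14 = 4
  a_9 = 2·4 + -2·8 + 2·-2 + -2·6 = -24
  a_10 = 2·-24 + -2·4 + 2·8 + -2·-2 = -36
  a_11 = 2·-36 + -2·-24 + 2·4 + -2·8 = -32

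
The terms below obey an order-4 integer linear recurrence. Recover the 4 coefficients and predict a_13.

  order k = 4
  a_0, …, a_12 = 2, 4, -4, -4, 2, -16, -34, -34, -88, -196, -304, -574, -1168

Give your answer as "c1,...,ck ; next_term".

  a_4 = 2·-4 + -1·-4 + 3·4 + -3·2 = 2
  a_5 = 2·2 + -1·-4 + 3·-4 + -3·4 = -16
  a_6 = 2·-16 + -1·2 + 3·-4 + -3·-4 = -34
  a_7 = 2·-34 + -1·-16 + 3·2 + -3·-4 = -34
  a_8 = 2·-34 + -1·-34 + 3·-16 + -3·2 = -88
  a_9 = 2·-88 + -1·-34 + 3·-34 + -3·-16 = -196
  a_10 = 2·-196 + -1·-88 + 3·-34 + -3·-34 = -304
  a_11 = 2·-304 + -1·-196 + 3·-88 + -3·-34 = -574
  a_12 = 2·-574 + -1·-304 + 3·-196 + -3·-88 = -1168
  a_13 = 2·-1168 + -1·-574 + 3·-304 + -3·-196 = -2086

2,-1,3,-3 ; -2086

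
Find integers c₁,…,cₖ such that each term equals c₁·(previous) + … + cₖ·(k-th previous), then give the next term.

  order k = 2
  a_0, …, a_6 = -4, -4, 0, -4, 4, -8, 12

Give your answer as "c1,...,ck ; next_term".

  a_2 = -1·-4 + 1·-4 = 0
  a_3 = -1·0 + 1·-4 = -4
  a_4 = -1·-4 + 1·0 = 4
  a_5 = -1·4 + 1·-4 = -8
  a_6 = -1·-8 + 1·4 = 12
  a_7 = -1·12 + 1·-8 = -20

-1,1 ; -20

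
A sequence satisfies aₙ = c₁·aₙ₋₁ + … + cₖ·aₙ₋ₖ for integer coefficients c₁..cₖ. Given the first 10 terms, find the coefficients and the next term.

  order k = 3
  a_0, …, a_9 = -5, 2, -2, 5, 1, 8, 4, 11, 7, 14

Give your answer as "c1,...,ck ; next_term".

1,1,-1 ; 10

  a_3 = 1·-2 + 1·2 + -1·-5 = 5
  a_4 = 1·5 + 1·-2 + -1·2 = 1
  a_5 = 1·1 + 1·5 + -1·-2 = 8
  a_6 = 1·8 + 1·1 + -1·5 = 4
  a_7 = 1·4 + 1·8 + -1·1 = 11
  a_8 = 1·11 + 1·4 + -1·8 = 7
  a_9 = 1·7 + 1·11 + -1·4 = 14
  a_10 = 1·14 + 1·7 + -1·11 = 10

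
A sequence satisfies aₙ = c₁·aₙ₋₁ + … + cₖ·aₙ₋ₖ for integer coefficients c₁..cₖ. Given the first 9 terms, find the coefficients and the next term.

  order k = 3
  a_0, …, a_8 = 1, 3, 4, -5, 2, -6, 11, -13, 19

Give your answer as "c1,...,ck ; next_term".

  a_3 = -1·4 + 0·3 + -1·1 = -5
  a_4 = -1·-5 + 0·4 + -1·3 = 2
  a_5 = -1·2 + 0·-5 + -1·4 = -6
  a_6 = -1·-6 + 0·2 + -1·-5 = 11
  a_7 = -1·11 + 0·-6 + -1·2 = -13
  a_8 = -1·-13 + 0·11 + -1·-6 = 19
  a_9 = -1·19 + 0·-13 + -1·11 = -30

-1,0,-1 ; -30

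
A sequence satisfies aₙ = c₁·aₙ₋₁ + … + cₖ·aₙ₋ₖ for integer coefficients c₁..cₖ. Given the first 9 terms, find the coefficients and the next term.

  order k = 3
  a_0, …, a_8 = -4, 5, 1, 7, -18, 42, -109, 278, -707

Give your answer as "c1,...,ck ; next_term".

  a_3 = -2·1 + 1·5 + -1·-4 = 7
  a_4 = -2·7 + 1·1 + -1·5 = -18
  a_5 = -2·-18 + 1·7 + -1·1 = 42
  a_6 = -2·42 + 1·-18 + -1·7 = -109
  a_7 = -2·-109 + 1·42 + -1·-18 = 278
  a_8 = -2·278 + 1·-109 + -1·42 = -707
  a_9 = -2·-707 + 1·278 + -1·-109 = 1801

-2,1,-1 ; 1801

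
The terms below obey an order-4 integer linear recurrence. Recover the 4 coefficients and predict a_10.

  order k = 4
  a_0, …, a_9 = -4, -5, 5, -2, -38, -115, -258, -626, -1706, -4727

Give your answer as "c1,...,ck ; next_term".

3,-2,2,3 ; -12795

  a_4 = 3·-2 + -2·5 + 2·-5 + 3·-4 = -38
  a_5 = 3·-38 + -2·-2 + 2·5 + 3·-5 = -115
  a_6 = 3·-115 + -2·-38 + 2·-2 + 3·5 = -258
  a_7 = 3·-258 + -2·-115 + 2·-38 + 3·-2 = -626
  a_8 = 3·-626 + -2·-258 + 2·-115 + 3·-38 = -1706
  a_9 = 3·-1706 + -2·-626 + 2·-258 + 3·-115 = -4727
  a_10 = 3·-4727 + -2·-1706 + 2·-626 + 3·-258 = -12795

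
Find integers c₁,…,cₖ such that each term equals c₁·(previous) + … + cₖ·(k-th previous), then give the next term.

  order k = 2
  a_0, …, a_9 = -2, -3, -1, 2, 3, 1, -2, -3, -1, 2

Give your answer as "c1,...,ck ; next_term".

  a_2 = 1·-3 + -1·-2 = -1
  a_3 = 1·-1 + -1·-3 = 2
  a_4 = 1·2 + -1·-1 = 3
  a_5 = 1·3 + -1·2 = 1
  a_6 = 1·1 + -1·3 = -2
  a_7 = 1·-2 + -1·1 = -3
  a_8 = 1·-3 + -1·-2 = -1
  a_9 = 1·-1 + -1·-3 = 2
  a_10 = 1·2 + -1·-1 = 3

1,-1 ; 3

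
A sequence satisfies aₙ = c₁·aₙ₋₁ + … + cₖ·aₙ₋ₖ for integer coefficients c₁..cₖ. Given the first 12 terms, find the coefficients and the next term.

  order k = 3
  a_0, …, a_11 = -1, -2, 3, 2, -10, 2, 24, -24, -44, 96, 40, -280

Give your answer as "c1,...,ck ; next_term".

0,-2,2 ; 112

  a_3 = 0·3 + -2·-2 + 2·-1 = 2
  a_4 = 0·2 + -2·3 + 2·-2 = -10
  a_5 = 0·-10 + -2·2 + 2·3 = 2
  a_6 = 0·2 + -2·-10 + 2·2 = 24
  a_7 = 0·24 + -2·2 + 2·-10 = -24
  a_8 = 0·-24 + -2·24 + 2·2 = -44
  a_9 = 0·-44 + -2·-24 + 2·24 = 96
  a_10 = 0·96 + -2·-44 + 2·-24 = 40
  a_11 = 0·40 + -2·96 + 2·-44 = -280
  a_12 = 0·-280 + -2·40 + 2·96 = 112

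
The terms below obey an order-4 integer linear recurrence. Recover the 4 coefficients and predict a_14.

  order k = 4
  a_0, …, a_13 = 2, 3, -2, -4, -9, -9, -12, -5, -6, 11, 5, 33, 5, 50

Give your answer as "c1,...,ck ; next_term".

0,2,-1,-1 ; -28

  a_4 = 0·-4 + 2·-2 + -1·3 + -1·2 = -9
  a_5 = 0·-9 + 2·-4 + -1·-2 + -1·3 = -9
  a_6 = 0·-9 + 2·-9 + -1·-4 + -1·-2 = -12
  a_7 = 0·-12 + 2·-9 + -1·-9 + -1·-4 = -5
  a_8 = 0·-5 + 2·-12 + -1·-9 + -1·-9 = -6
  a_9 = 0·-6 + 2·-5 + -1·-12 + -1·-9 = 11
  a_10 = 0·11 + 2·-6 + -1·-5 + -1·-12 = 5
  a_11 = 0·5 + 2·11 + -1·-6 + -1·-5 = 33
  a_12 = 0·33 + 2·5 + -1·11 + -1·-6 = 5
  a_13 = 0·5 + 2·33 + -1·5 + -1·11 = 50
  a_14 = 0·50 + 2·5 + -1·33 + -1·5 = -28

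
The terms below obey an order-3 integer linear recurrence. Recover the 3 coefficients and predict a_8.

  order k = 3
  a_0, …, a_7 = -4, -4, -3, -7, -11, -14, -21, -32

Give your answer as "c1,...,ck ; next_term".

  a_3 = 1·-3 + 0·-4 + 1·-4 = -7
  a_4 = 1·-7 + 0·-3 + 1·-4 = -11
  a_5 = 1·-11 + 0·-7 + 1·-3 = -14
  a_6 = 1·-14 + 0·-11 + 1·-7 = -21
  a_7 = 1·-21 + 0·-14 + 1·-11 = -32
  a_8 = 1·-32 + 0·-21 + 1·-14 = -46

1,0,1 ; -46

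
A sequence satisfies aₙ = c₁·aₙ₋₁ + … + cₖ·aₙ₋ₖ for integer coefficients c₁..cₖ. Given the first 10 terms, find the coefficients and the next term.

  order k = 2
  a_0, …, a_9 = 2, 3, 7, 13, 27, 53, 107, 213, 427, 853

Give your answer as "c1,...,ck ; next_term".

1,2 ; 1707

  a_2 = 1·3 + 2·2 = 7
  a_3 = 1·7 + 2·3 = 13
  a_4 = 1·13 + 2·7 = 27
  a_5 = 1·27 + 2·13 = 53
  a_6 = 1·53 + 2·27 = 107
  a_7 = 1·107 + 2·53 = 213
  a_8 = 1·213 + 2·107 = 427
  a_9 = 1·427 + 2·213 = 853
  a_10 = 1·853 + 2·427 = 1707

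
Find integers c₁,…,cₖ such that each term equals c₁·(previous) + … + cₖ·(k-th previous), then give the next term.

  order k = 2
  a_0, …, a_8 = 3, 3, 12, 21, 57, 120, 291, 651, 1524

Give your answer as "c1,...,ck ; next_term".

1,3 ; 3477

  a_2 = 1·3 + 3·3 = 12
  a_3 = 1·12 + 3·3 = 21
  a_4 = 1·21 + 3·12 = 57
  a_5 = 1·57 + 3·21 = 120
  a_6 = 1·120 + 3·57 = 291
  a_7 = 1·291 + 3·120 = 651
  a_8 = 1·651 + 3·291 = 1524
  a_9 = 1·1524 + 3·651 = 3477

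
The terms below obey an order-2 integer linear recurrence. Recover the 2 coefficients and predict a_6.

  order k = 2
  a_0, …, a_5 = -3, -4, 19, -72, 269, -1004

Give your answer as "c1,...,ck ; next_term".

  a_2 = -4·-4 + -1·-3 = 19
  a_3 = -4·19 + -1·-4 = -72
  a_4 = -4·-72 + -1·19 = 269
  a_5 = -4·269 + -1·-72 = -1004
  a_6 = -4·-1004 + -1·269 = 3747

-4,-1 ; 3747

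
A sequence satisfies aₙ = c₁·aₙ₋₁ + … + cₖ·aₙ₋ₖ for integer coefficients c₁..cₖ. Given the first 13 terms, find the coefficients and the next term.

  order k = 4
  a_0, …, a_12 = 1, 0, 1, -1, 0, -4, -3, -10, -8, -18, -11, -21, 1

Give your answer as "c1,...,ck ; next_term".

1,2,-2,-1 ; -1

  a_4 = 1·-1 + 2·1 + -2·0 + -1·1 = 0
  a_5 = 1·0 + 2·-1 + -2·1 + -1·0 = -4
  a_6 = 1·-4 + 2·0 + -2·-1 + -1·1 = -3
  a_7 = 1·-3 + 2·-4 + -2·0 + -1·-1 = -10
  a_8 = 1·-10 + 2·-3 + -2·-4 + -1·0 = -8
  a_9 = 1·-8 + 2·-10 + -2·-3 + -1·-4 = -18
  a_10 = 1·-18 + 2·-8 + -2·-10 + -1·-3 = -11
  a_11 = 1·-11 + 2·-18 + -2·-8 + -1·-10 = -21
  a_12 = 1·-21 + 2·-11 + -2·-18 + -1·-8 = 1
  a_13 = 1·1 + 2·-21 + -2·-11 + -1·-18 = -1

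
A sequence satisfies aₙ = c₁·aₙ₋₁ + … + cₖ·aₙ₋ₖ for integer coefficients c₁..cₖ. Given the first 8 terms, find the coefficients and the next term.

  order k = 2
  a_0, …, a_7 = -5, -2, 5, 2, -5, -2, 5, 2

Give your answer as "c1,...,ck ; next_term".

  a_2 = 0·-2 + -1·-5 = 5
  a_3 = 0·5 + -1·-2 = 2
  a_4 = 0·2 + -1·5 = -5
  a_5 = 0·-5 + -1·2 = -2
  a_6 = 0·-2 + -1·-5 = 5
  a_7 = 0·5 + -1·-2 = 2
  a_8 = 0·2 + -1·5 = -5

0,-1 ; -5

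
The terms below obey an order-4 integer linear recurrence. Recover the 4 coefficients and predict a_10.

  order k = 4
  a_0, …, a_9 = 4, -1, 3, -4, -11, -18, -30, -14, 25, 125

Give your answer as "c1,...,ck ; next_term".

1,1,-2,-3 ; 268

  a_4 = 1·-4 + 1·3 + -2·-1 + -3·4 = -11
  a_5 = 1·-11 + 1·-4 + -2·3 + -3·-1 = -18
  a_6 = 1·-18 + 1·-11 + -2·-4 + -3·3 = -30
  a_7 = 1·-30 + 1·-18 + -2·-11 + -3·-4 = -14
  a_8 = 1·-14 + 1·-30 + -2·-18 + -3·-11 = 25
  a_9 = 1·25 + 1·-14 + -2·-30 + -3·-18 = 125
  a_10 = 1·125 + 1·25 + -2·-14 + -3·-30 = 268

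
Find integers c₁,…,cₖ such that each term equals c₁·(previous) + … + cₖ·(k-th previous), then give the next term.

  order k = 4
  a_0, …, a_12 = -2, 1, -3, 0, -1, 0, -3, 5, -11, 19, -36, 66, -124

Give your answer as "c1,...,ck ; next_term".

-2,0,1,1 ; 231

  a_4 = -2·0 + 0·-3 + 1·1 + 1·-2 = -1
  a_5 = -2·-1 + 0·0 + 1·-3 + 1·1 = 0
  a_6 = -2·0 + 0·-1 + 1·0 + 1·-3 = -3
  a_7 = -2·-3 + 0·0 + 1·-1 + 1·0 = 5
  a_8 = -2·5 + 0·-3 + 1·0 + 1·-1 = -11
  a_9 = -2·-11 + 0·5 + 1·-3 + 1·0 = 19
  a_10 = -2·19 + 0·-11 + 1·5 + 1·-3 = -36
  a_11 = -2·-36 + 0·19 + 1·-11 + 1·5 = 66
  a_12 = -2·66 + 0·-36 + 1·19 + 1·-11 = -124
  a_13 = -2·-124 + 0·66 + 1·-36 + 1·19 = 231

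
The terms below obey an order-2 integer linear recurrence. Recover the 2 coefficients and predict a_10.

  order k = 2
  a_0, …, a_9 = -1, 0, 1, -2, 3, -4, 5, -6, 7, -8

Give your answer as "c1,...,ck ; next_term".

  a_2 = -2·0 + -1·-1 = 1
  a_3 = -2·1 + -1·0 = -2
  a_4 = -2·-2 + -1·1 = 3
  a_5 = -2·3 + -1·-2 = -4
  a_6 = -2·-4 + -1·3 = 5
  a_7 = -2·5 + -1·-4 = -6
  a_8 = -2·-6 + -1·5 = 7
  a_9 = -2·7 + -1·-6 = -8
  a_10 = -2·-8 + -1·7 = 9

-2,-1 ; 9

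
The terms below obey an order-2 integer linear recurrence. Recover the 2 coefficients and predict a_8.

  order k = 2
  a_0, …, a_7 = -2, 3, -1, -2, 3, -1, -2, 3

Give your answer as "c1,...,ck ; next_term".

  a_2 = -1·3 + -1·-2 = -1
  a_3 = -1·-1 + -1·3 = -2
  a_4 = -1·-2 + -1·-1 = 3
  a_5 = -1·3 + -1·-2 = -1
  a_6 = -1·-1 + -1·3 = -2
  a_7 = -1·-2 + -1·-1 = 3
  a_8 = -1·3 + -1·-2 = -1

-1,-1 ; -1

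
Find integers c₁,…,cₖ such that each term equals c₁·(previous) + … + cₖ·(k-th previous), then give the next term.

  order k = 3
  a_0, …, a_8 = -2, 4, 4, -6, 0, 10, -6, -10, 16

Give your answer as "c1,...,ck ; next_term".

  a_3 = 0·4 + -1·4 + 1·-2 = -6
  a_4 = 0·-6 + -1·4 + 1·4 = 0
  a_5 = 0·0 + -1·-6 + 1·4 = 10
  a_6 = 0·10 + -1·0 + 1·-6 = -6
  a_7 = 0·-6 + -1·10 + 1·0 = -10
  a_8 = 0·-10 + -1·-6 + 1·10 = 16
  a_9 = 0·16 + -1·-10 + 1·-6 = 4

0,-1,1 ; 4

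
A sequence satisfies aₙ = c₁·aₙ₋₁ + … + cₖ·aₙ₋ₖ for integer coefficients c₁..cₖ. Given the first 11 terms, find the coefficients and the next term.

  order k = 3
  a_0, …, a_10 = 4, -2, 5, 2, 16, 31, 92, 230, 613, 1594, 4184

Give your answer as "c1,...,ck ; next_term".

2,2,-1 ; 10943

  a_3 = 2·5 + 2·-2 + -1·4 = 2
  a_4 = 2·2 + 2·5 + -1·-2 = 16
  a_5 = 2·16 + 2·2 + -1·5 = 31
  a_6 = 2·31 + 2·16 + -1·2 = 92
  a_7 = 2·92 + 2·31 + -1·16 = 230
  a_8 = 2·230 + 2·92 + -1·31 = 613
  a_9 = 2·613 + 2·230 + -1·92 = 1594
  a_10 = 2·1594 + 2·613 + -1·230 = 4184
  a_11 = 2·4184 + 2·1594 + -1·613 = 10943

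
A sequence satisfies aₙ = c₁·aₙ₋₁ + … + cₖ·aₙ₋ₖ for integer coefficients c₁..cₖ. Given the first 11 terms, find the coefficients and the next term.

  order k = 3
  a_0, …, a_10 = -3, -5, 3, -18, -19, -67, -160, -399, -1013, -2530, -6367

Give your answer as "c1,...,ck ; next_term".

  a_3 = 1·3 + 3·-5 + 2·-3 = -18
  a_4 = 1·-18 + 3·3 + 2·-5 = -19
  a_5 = 1·-19 + 3·-18 + 2·3 = -67
  a_6 = 1·-67 + 3·-19 + 2·-18 = -160
  a_7 = 1·-160 + 3·-67 + 2·-19 = -399
  a_8 = 1·-399 + 3·-160 + 2·-67 = -1013
  a_9 = 1·-1013 + 3·-399 + 2·-160 = -2530
  a_10 = 1·-2530 + 3·-1013 + 2·-399 = -6367
  a_11 = 1·-6367 + 3·-2530 + 2·-1013 = -15983

1,3,2 ; -15983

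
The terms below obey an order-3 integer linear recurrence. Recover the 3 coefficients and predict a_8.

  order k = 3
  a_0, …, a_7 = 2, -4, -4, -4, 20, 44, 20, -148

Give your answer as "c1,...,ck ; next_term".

  a_3 = 1·-4 + -2·-4 + -4·2 = -4
  a_4 = 1·-4 + -2·-4 + -4·-4 = 20
  a_5 = 1·20 + -2·-4 + -4·-4 = 44
  a_6 = 1·44 + -2·20 + -4·-4 = 20
  a_7 = 1·20 + -2·44 + -4·20 = -148
  a_8 = 1·-148 + -2·20 + -4·44 = -364

1,-2,-4 ; -364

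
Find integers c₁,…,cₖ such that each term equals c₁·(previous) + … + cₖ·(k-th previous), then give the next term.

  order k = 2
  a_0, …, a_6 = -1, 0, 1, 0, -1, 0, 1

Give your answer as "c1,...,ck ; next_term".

0,-1 ; 0

  a_2 = 0·0 + -1·-1 = 1
  a_3 = 0·1 + -1·0 = 0
  a_4 = 0·0 + -1·1 = -1
  a_5 = 0·-1 + -1·0 = 0
  a_6 = 0·0 + -1·-1 = 1
  a_7 = 0·1 + -1·0 = 0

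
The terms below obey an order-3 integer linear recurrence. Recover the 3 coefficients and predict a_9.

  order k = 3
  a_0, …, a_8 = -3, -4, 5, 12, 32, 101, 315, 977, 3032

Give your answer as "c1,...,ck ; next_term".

  a_3 = 3·5 + 0·-4 + 1·-3 = 12
  a_4 = 3·12 + 0·5 + 1·-4 = 32
  a_5 = 3·32 + 0·12 + 1·5 = 101
  a_6 = 3·101 + 0·32 + 1·12 = 315
  a_7 = 3·315 + 0·101 + 1·32 = 977
  a_8 = 3·977 + 0·315 + 1·101 = 3032
  a_9 = 3·3032 + 0·977 + 1·315 = 9411

3,0,1 ; 9411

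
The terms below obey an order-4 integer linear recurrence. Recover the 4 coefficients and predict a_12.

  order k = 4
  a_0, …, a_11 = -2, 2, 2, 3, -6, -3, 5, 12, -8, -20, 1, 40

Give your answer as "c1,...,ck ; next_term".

0,-1,-1,1 ; 11

  a_4 = 0·3 + -1·2 + -1·2 + 1·-2 = -6
  a_5 = 0·-6 + -1·3 + -1·2 + 1·2 = -3
  a_6 = 0·-3 + -1·-6 + -1·3 + 1·2 = 5
  a_7 = 0·5 + -1·-3 + -1·-6 + 1·3 = 12
  a_8 = 0·12 + -1·5 + -1·-3 + 1·-6 = -8
  a_9 = 0·-8 + -1·12 + -1·5 + 1·-3 = -20
  a_10 = 0·-20 + -1·-8 + -1·12 + 1·5 = 1
  a_11 = 0·1 + -1·-20 + -1·-8 + 1·12 = 40
  a_12 = 0·40 + -1·1 + -1·-20 + 1·-8 = 11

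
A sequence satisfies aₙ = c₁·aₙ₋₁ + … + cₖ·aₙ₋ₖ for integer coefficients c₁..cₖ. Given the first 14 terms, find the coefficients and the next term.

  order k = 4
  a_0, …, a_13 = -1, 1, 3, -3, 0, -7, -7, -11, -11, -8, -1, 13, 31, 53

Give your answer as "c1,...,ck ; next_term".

  a_4 = 1·-3 + 1·3 + -1·1 + -1·-1 = 0
  a_5 = 1·0 + 1·-3 + -1·3 + -1·1 = -7
  a_6 = 1·-7 + 1·0 + -1·-3 + -1·3 = -7
  a_7 = 1·-7 + 1·-7 + -1·0 + -1·-3 = -11
  a_8 = 1·-11 + 1·-7 + -1·-7 + -1·0 = -11
  a_9 = 1·-11 + 1·-11 + -1·-7 + -1·-7 = -8
  a_10 = 1·-8 + 1·-11 + -1·-11 + -1·-7 = -1
  a_11 = 1·-1 + 1·-8 + -1·-11 + -1·-11 = 13
  a_12 = 1·13 + 1·-1 + -1·-8 + -1·-11 = 31
  a_13 = 1·31 + 1·13 + -1·-1 + -1·-8 = 53
  a_14 = 1·53 + 1·31 + -1·13 + -1·-1 = 72

1,1,-1,-1 ; 72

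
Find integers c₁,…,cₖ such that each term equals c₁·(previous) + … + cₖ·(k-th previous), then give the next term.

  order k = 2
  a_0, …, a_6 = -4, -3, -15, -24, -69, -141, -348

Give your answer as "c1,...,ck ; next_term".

1,3 ; -771

  a_2 = 1·-3 + 3·-4 = -15
  a_3 = 1·-15 + 3·-3 = -24
  a_4 = 1·-24 + 3·-15 = -69
  a_5 = 1·-69 + 3·-24 = -141
  a_6 = 1·-141 + 3·-69 = -348
  a_7 = 1·-348 + 3·-141 = -771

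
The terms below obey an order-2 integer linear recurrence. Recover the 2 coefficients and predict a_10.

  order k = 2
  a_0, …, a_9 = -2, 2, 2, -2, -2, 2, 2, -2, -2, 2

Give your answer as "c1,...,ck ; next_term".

  a_2 = 0·2 + -1·-2 = 2
  a_3 = 0·2 + -1·2 = -2
  a_4 = 0·-2 + -1·2 = -2
  a_5 = 0·-2 + -1·-2 = 2
  a_6 = 0·2 + -1·-2 = 2
  a_7 = 0·2 + -1·2 = -2
  a_8 = 0·-2 + -1·2 = -2
  a_9 = 0·-2 + -1·-2 = 2
  a_10 = 0·2 + -1·-2 = 2

0,-1 ; 2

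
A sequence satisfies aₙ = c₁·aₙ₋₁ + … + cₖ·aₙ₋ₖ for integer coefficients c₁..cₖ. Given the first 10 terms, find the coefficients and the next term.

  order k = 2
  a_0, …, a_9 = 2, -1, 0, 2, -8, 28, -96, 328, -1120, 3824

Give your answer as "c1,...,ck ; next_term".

-4,-2 ; -13056

  a_2 = -4·-1 + -2·2 = 0
  a_3 = -4·0 + -2·-1 = 2
  a_4 = -4·2 + -2·0 = -8
  a_5 = -4·-8 + -2·2 = 28
  a_6 = -4·28 + -2·-8 = -96
  a_7 = -4·-96 + -2·28 = 328
  a_8 = -4·328 + -2·-96 = -1120
  a_9 = -4·-1120 + -2·328 = 3824
  a_10 = -4·3824 + -2·-1120 = -13056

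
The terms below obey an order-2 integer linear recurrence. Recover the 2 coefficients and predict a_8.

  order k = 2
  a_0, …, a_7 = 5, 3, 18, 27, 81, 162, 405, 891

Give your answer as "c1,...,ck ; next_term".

  a_2 = 1·3 + 3·5 = 18
  a_3 = 1·18 + 3·3 = 27
  a_4 = 1·27 + 3·18 = 81
  a_5 = 1·81 + 3·27 = 162
  a_6 = 1·162 + 3·81 = 405
  a_7 = 1·405 + 3·162 = 891
  a_8 = 1·891 + 3·405 = 2106

1,3 ; 2106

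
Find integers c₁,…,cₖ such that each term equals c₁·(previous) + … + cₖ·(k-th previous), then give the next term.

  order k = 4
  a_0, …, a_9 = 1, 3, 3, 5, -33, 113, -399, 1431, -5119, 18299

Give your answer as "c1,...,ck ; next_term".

  a_4 = -4·5 + -2·3 + -2·3 + -1·1 = -33
  a_5 = -4·-33 + -2·5 + -2·3 + -1·3 = 113
  a_6 = -4·113 + -2·-33 + -2·5 + -1·3 = -399
  a_7 = -4·-399 + -2·113 + -2·-33 + -1·5 = 1431
  a_8 = -4·1431 + -2·-399 + -2·113 + -1·-33 = -5119
  a_9 = -4·-5119 + -2·1431 + -2·-399 + -1·113 = 18299
  a_10 = -4·18299 + -2·-5119 + -2·1431 + -1·-399 = -65421

-4,-2,-2,-1 ; -65421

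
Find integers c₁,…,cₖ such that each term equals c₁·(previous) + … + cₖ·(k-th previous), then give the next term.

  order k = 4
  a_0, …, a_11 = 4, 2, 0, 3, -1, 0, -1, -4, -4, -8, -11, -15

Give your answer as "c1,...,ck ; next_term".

  a_4 = 1·3 + 1·0 + 0·2 + -1·4 = -1
  a_5 = 1·-1 + 1·3 + 0·0 + -1·2 = 0
  a_6 = 1·0 + 1·-1 + 0·3 + -1·0 = -1
  a_7 = 1·-1 + 1·0 + 0·-1 + -1·3 = -4
  a_8 = 1·-4 + 1·-1 + 0·0 + -1·-1 = -4
  a_9 = 1·-4 + 1·-4 + 0·-1 + -1·0 = -8
  a_10 = 1·-8 + 1·-4 + 0·-4 + -1·-1 = -11
  a_11 = 1·-11 + 1·-8 + 0·-4 + -1·-4 = -15
  a_12 = 1·-15 + 1·-11 + 0·-8 + -1·-4 = -22

1,1,0,-1 ; -22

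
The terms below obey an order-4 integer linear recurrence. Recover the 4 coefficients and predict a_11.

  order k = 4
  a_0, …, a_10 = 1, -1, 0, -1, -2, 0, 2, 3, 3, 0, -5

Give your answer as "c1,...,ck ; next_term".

  a_4 = 1·-1 + -1·0 + 0·-1 + -1·1 = -2
  a_5 = 1·-2 + -1·-1 + 0·0 + -1·-1 = 0
  a_6 = 1·0 + -1·-2 + 0·-1 + -1·0 = 2
  a_7 = 1·2 + -1·0 + 0·-2 + -1·-1 = 3
  a_8 = 1·3 + -1·2 + 0·0 + -1·-2 = 3
  a_9 = 1·3 + -1·3 + 0·2 + -1·0 = 0
  a_10 = 1·0 + -1·3 + 0·3 + -1·2 = -5
  a_11 = 1·-5 + -1·0 + 0·3 + -1·3 = -8

1,-1,0,-1 ; -8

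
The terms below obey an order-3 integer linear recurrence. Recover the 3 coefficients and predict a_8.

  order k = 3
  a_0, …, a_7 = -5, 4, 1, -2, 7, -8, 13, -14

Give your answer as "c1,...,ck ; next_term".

  a_3 = -1·1 + 1·4 + 1·-5 = -2
  a_4 = -1·-2 + 1·1 + 1·4 = 7
  a_5 = -1·7 + 1·-2 + 1·1 = -8
  a_6 = -1·-8 + 1·7 + 1·-2 = 13
  a_7 = -1·13 + 1·-8 + 1·7 = -14
  a_8 = -1·-14 + 1·13 + 1·-8 = 19

-1,1,1 ; 19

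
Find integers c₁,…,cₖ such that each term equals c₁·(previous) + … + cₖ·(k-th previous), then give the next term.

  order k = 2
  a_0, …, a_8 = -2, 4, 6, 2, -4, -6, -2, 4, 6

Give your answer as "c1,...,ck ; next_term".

1,-1 ; 2

  a_2 = 1·4 + -1·-2 = 6
  a_3 = 1·6 + -1·4 = 2
  a_4 = 1·2 + -1·6 = -4
  a_5 = 1·-4 + -1·2 = -6
  a_6 = 1·-6 + -1·-4 = -2
  a_7 = 1·-2 + -1·-6 = 4
  a_8 = 1·4 + -1·-2 = 6
  a_9 = 1·6 + -1·4 = 2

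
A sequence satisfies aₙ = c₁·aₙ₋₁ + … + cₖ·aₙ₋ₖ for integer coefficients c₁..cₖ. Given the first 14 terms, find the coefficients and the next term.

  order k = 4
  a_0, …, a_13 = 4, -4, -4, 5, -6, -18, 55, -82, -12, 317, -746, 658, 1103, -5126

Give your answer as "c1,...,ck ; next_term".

-2,-2,3,2 ; 8528

  a_4 = -2·5 + -2·-4 + 3·-4 + 2·4 = -6
  a_5 = -2·-6 + -2·5 + 3·-4 + 2·-4 = -18
  a_6 = -2·-18 + -2·-6 + 3·5 + 2·-4 = 55
  a_7 = -2·55 + -2·-18 + 3·-6 + 2·5 = -82
  a_8 = -2·-82 + -2·55 + 3·-18 + 2·-6 = -12
  a_9 = -2·-12 + -2·-82 + 3·55 + 2·-18 = 317
  a_10 = -2·317 + -2·-12 + 3·-82 + 2·55 = -746
  a_11 = -2·-746 + -2·317 + 3·-12 + 2·-82 = 658
  a_12 = -2·658 + -2·-746 + 3·317 + 2·-12 = 1103
  a_13 = -2·1103 + -2·658 + 3·-746 + 2·317 = -5126
  a_14 = -2·-5126 + -2·1103 + 3·658 + 2·-746 = 8528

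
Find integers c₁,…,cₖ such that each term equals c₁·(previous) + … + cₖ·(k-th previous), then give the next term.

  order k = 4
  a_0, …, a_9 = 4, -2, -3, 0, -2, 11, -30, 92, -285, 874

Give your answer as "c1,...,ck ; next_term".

-3,0,-1,-1 ; -2684

  a_4 = -3·0 + 0·-3 + -1·-2 + -1·4 = -2
  a_5 = -3·-2 + 0·0 + -1·-3 + -1·-2 = 11
  a_6 = -3·11 + 0·-2 + -1·0 + -1·-3 = -30
  a_7 = -3·-30 + 0·11 + -1·-2 + -1·0 = 92
  a_8 = -3·92 + 0·-30 + -1·11 + -1·-2 = -285
  a_9 = -3·-285 + 0·92 + -1·-30 + -1·11 = 874
  a_10 = -3·874 + 0·-285 + -1·92 + -1·-30 = -2684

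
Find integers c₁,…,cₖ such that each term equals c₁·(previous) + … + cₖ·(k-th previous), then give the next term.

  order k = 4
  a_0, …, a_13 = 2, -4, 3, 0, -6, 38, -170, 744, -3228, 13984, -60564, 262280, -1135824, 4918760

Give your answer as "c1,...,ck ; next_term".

  a_4 = -4·0 + 2·3 + 2·-4 + -2·2 = -6
  a_5 = -4·-6 + 2·0 + 2·3 + -2·-4 = 38
  a_6 = -4·38 + 2·-6 + 2·0 + -2·3 = -170
  a_7 = -4·-170 + 2·38 + 2·-6 + -2·0 = 744
  a_8 = -4·744 + 2·-170 + 2·38 + -2·-6 = -3228
  a_9 = -4·-3228 + 2·744 + 2·-170 + -2·38 = 13984
  a_10 = -4·13984 + 2·-3228 + 2·744 + -2·-170 = -60564
  a_11 = -4·-60564 + 2·13984 + 2·-3228 + -2·744 = 262280
  a_12 = -4·262280 + 2·-60564 + 2·13984 + -2·-3228 = -1135824
  a_13 = -4·-1135824 + 2·262280 + 2·-60564 + -2·13984 = 4918760
  a_14 = -4·4918760 + 2·-1135824 + 2·262280 + -2·-60564 = -21301000

-4,2,2,-2 ; -21301000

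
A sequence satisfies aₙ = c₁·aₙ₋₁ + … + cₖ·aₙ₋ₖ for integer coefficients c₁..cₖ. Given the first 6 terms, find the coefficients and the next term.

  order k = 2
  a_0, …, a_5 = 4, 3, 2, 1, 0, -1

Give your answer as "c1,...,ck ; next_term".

  a_2 = 2·3 + -1·4 = 2
  a_3 = 2·2 + -1·3 = 1
  a_4 = 2·1 + -1·2 = 0
  a_5 = 2·0 + -1·1 = -1
  a_6 = 2·-1 + -1·0 = -2

2,-1 ; -2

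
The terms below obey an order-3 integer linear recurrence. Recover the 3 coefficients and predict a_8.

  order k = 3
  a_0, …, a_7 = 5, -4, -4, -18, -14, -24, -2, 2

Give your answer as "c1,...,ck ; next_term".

1,1,-2 ; 48

  a_3 = 1·-4 + 1·-4 + -2·5 = -18
  a_4 = 1·-18 + 1·-4 + -2·-4 = -14
  a_5 = 1·-14 + 1·-18 + -2·-4 = -24
  a_6 = 1·-24 + 1·-14 + -2·-18 = -2
  a_7 = 1·-2 + 1·-24 + -2·-14 = 2
  a_8 = 1·2 + 1·-2 + -2·-24 = 48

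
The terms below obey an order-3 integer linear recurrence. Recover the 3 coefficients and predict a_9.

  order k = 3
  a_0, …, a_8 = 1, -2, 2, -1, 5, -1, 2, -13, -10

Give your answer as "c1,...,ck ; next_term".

1,0,-3 ; -16

  a_3 = 1·2 + 0·-2 + -3·1 = -1
  a_4 = 1·-1 + 0·2 + -3·-2 = 5
  a_5 = 1·5 + 0·-1 + -3·2 = -1
  a_6 = 1·-1 + 0·5 + -3·-1 = 2
  a_7 = 1·2 + 0·-1 + -3·5 = -13
  a_8 = 1·-13 + 0·2 + -3·-1 = -10
  a_9 = 1·-10 + 0·-13 + -3·2 = -16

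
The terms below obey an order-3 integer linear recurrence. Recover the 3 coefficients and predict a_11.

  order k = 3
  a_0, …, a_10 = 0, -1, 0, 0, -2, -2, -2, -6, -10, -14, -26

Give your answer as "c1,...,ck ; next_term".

1,0,2 ; -46

  a_3 = 1·0 + 0·-1 + 2·0 = 0
  a_4 = 1·0 + 0·0 + 2·-1 = -2
  a_5 = 1·-2 + 0·0 + 2·0 = -2
  a_6 = 1·-2 + 0·-2 + 2·0 = -2
  a_7 = 1·-2 + 0·-2 + 2·-2 = -6
  a_8 = 1·-6 + 0·-2 + 2·-2 = -10
  a_9 = 1·-10 + 0·-6 + 2·-2 = -14
  a_10 = 1·-14 + 0·-10 + 2·-6 = -26
  a_11 = 1·-26 + 0·-14 + 2·-10 = -46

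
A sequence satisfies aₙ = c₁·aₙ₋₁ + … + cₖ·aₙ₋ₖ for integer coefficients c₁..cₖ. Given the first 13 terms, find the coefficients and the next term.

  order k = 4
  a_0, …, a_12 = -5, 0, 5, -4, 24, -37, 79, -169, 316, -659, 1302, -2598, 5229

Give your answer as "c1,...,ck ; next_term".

  a_4 = -1·-4 + 2·5 + -1·0 + -2·-5 = 24
  a_5 = -1·24 + 2·-4 + -1·5 + -2·0 = -37
  a_6 = -1·-37 + 2·24 + -1·-4 + -2·5 = 79
  a_7 = -1·79 + 2·-37 + -1·24 + -2·-4 = -169
  a_8 = -1·-169 + 2·79 + -1·-37 + -2·24 = 316
  a_9 = -1·316 + 2·-169 + -1·79 + -2·-37 = -659
  a_10 = -1·-659 + 2·316 + -1·-169 + -2·79 = 1302
  a_11 = -1·1302 + 2·-659 + -1·316 + -2·-169 = -2598
  a_12 = -1·-2598 + 2·1302 + -1·-659 + -2·316 = 5229
  a_13 = -1·5229 + 2·-2598 + -1·1302 + -2·-659 = -10409

-1,2,-1,-2 ; -10409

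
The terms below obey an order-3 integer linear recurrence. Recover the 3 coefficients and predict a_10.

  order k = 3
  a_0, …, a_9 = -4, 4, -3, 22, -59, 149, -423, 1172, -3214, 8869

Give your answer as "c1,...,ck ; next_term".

-2,1,-3 ; -24468

  a_3 = -2·-3 + 1·4 + -3·-4 = 22
  a_4 = -2·22 + 1·-3 + -3·4 = -59
  a_5 = -2·-59 + 1·22 + -3·-3 = 149
  a_6 = -2·149 + 1·-59 + -3·22 = -423
  a_7 = -2·-423 + 1·149 + -3·-59 = 1172
  a_8 = -2·1172 + 1·-423 + -3·149 = -3214
  a_9 = -2·-3214 + 1·1172 + -3·-423 = 8869
  a_10 = -2·8869 + 1·-3214 + -3·1172 = -24468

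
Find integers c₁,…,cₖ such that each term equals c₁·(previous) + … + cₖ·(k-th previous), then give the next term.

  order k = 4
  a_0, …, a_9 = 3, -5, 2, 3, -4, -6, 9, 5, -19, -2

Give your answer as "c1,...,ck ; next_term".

0,-1,1,1 ; 33

  a_4 = 0·3 + -1·2 + 1·-5 + 1·3 = -4
  a_5 = 0·-4 + -1·3 + 1·2 + 1·-5 = -6
  a_6 = 0·-6 + -1·-4 + 1·3 + 1·2 = 9
  a_7 = 0·9 + -1·-6 + 1·-4 + 1·3 = 5
  a_8 = 0·5 + -1·9 + 1·-6 + 1·-4 = -19
  a_9 = 0·-19 + -1·5 + 1·9 + 1·-6 = -2
  a_10 = 0·-2 + -1·-19 + 1·5 + 1·9 = 33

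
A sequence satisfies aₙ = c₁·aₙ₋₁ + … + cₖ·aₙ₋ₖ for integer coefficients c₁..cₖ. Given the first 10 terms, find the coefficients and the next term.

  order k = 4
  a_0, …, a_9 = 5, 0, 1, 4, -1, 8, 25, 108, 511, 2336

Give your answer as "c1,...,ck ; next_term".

4,3,0,-4 ; 10777

  a_4 = 4·4 + 3·1 + 0·0 + -4·5 = -1
  a_5 = 4·-1 + 3·4 + 0·1 + -4·0 = 8
  a_6 = 4·8 + 3·-1 + 0·4 + -4·1 = 25
  a_7 = 4·25 + 3·8 + 0·-1 + -4·4 = 108
  a_8 = 4·108 + 3·25 + 0·8 + -4·-1 = 511
  a_9 = 4·511 + 3·108 + 0·25 + -4·8 = 2336
  a_10 = 4·2336 + 3·511 + 0·108 + -4·25 = 10777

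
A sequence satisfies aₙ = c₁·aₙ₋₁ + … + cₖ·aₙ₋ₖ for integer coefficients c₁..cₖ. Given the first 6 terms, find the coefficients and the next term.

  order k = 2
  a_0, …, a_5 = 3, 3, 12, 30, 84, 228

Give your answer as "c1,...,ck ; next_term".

2,2 ; 624

  a_2 = 2·3 + 2·3 = 12
  a_3 = 2·12 + 2·3 = 30
  a_4 = 2·30 + 2·12 = 84
  a_5 = 2·84 + 2·30 = 228
  a_6 = 2·228 + 2·84 = 624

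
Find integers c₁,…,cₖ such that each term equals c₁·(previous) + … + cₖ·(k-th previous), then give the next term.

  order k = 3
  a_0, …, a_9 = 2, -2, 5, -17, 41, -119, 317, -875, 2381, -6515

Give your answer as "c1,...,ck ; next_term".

-1,4,-2 ; 17789

  a_3 = -1·5 + 4·-2 + -2·2 = -17
  a_4 = -1·-17 + 4·5 + -2·-2 = 41
  a_5 = -1·41 + 4·-17 + -2·5 = -119
  a_6 = -1·-119 + 4·41 + -2·-17 = 317
  a_7 = -1·317 + 4·-119 + -2·41 = -875
  a_8 = -1·-875 + 4·317 + -2·-119 = 2381
  a_9 = -1·2381 + 4·-875 + -2·317 = -6515
  a_10 = -1·-6515 + 4·2381 + -2·-875 = 17789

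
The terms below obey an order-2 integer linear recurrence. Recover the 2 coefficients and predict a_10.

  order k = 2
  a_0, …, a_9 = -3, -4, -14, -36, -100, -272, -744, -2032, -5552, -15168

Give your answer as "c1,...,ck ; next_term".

  a_2 = 2·-4 + 2·-3 = -14
  a_3 = 2·-14 + 2·-4 = -36
  a_4 = 2·-36 + 2·-14 = -100
  a_5 = 2·-100 + 2·-36 = -272
  a_6 = 2·-272 + 2·-100 = -744
  a_7 = 2·-744 + 2·-272 = -2032
  a_8 = 2·-2032 + 2·-744 = -5552
  a_9 = 2·-5552 + 2·-2032 = -15168
  a_10 = 2·-15168 + 2·-5552 = -41440

2,2 ; -41440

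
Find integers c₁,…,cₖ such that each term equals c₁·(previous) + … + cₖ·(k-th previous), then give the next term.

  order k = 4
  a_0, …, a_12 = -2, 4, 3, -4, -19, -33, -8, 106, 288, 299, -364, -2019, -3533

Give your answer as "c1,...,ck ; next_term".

2,-3,-1,-1 ; -944

  a_4 = 2·-4 + -3·3 + -1·4 + -1·-2 = -19
  a_5 = 2·-19 + -3·-4 + -1·3 + -1·4 = -33
  a_6 = 2·-33 + -3·-19 + -1·-4 + -1·3 = -8
  a_7 = 2·-8 + -3·-33 + -1·-19 + -1·-4 = 106
  a_8 = 2·106 + -3·-8 + -1·-33 + -1·-19 = 288
  a_9 = 2·288 + -3·106 + -1·-8 + -1·-33 = 299
  a_10 = 2·299 + -3·288 + -1·106 + -1·-8 = -364
  a_11 = 2·-364 + -3·299 + -1·288 + -1·106 = -2019
  a_12 = 2·-2019 + -3·-364 + -1·299 + -1·288 = -3533
  a_13 = 2·-3533 + -3·-2019 + -1·-364 + -1·299 = -944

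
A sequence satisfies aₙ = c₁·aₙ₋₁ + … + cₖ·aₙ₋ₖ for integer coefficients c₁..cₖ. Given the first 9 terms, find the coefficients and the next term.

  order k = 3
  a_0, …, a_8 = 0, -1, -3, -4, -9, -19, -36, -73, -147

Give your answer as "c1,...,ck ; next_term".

  a_3 = 1·-3 + 1·-1 + 2·0 = -4
  a_4 = 1·-4 + 1·-3 + 2·-1 = -9
  a_5 = 1·-9 + 1·-4 + 2·-3 = -19
  a_6 = 1·-19 + 1·-9 + 2·-4 = -36
  a_7 = 1·-36 + 1·-19 + 2·-9 = -73
  a_8 = 1·-73 + 1·-36 + 2·-19 = -147
  a_9 = 1·-147 + 1·-73 + 2·-36 = -292

1,1,2 ; -292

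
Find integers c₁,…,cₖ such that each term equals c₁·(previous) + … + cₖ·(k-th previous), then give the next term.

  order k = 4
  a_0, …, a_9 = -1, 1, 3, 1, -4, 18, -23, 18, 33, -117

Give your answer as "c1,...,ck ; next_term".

-2,-1,3,2 ; 209

  a_4 = -2·1 + -1·3 + 3·1 + 2·-1 = -4
  a_5 = -2·-4 + -1·1 + 3·3 + 2·1 = 18
  a_6 = -2·18 + -1·-4 + 3·1 + 2·3 = -23
  a_7 = -2·-23 + -1·18 + 3·-4 + 2·1 = 18
  a_8 = -2·18 + -1·-23 + 3·18 + 2·-4 = 33
  a_9 = -2·33 + -1·18 + 3·-23 + 2·18 = -117
  a_10 = -2·-117 + -1·33 + 3·18 + 2·-23 = 209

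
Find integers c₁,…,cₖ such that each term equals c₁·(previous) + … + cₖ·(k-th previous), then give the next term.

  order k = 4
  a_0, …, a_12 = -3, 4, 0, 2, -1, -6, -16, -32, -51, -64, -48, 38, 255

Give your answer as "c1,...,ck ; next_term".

  a_4 = 2·2 + 0·0 + -2·4 + -1·-3 = -1
  a_5 = 2·-1 + 0·2 + -2·0 + -1·4 = -6
  a_6 = 2·-6 + 0·-1 + -2·2 + -1·0 = -16
  a_7 = 2·-16 + 0·-6 + -2·-1 + -1·2 = -32
  a_8 = 2·-32 + 0·-16 + -2·-6 + -1·-1 = -51
  a_9 = 2·-51 + 0·-32 + -2·-16 + -1·-6 = -64
  a_10 = 2·-64 + 0·-51 + -2·-32 + -1·-16 = -48
  a_11 = 2·-48 + 0·-64 + -2·-51 + -1·-32 = 38
  a_12 = 2·38 + 0·-48 + -2·-64 + -1·-51 = 255
  a_13 = 2·255 + 0·38 + -2·-48 + -1·-64 = 670

2,0,-2,-1 ; 670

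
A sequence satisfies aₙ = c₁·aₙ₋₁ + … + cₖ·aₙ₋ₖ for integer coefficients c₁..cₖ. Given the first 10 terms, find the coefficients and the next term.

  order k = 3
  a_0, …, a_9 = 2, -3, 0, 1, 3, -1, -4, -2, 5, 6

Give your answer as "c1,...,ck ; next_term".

  a_3 = 0·0 + -1·-3 + -1·2 = 1
  a_4 = 0·1 + -1·0 + -1·-3 = 3
  a_5 = 0·3 + -1·1 + -1·0 = -1
  a_6 = 0·-1 + -1·3 + -1·1 = -4
  a_7 = 0·-4 + -1·-1 + -1·3 = -2
  a_8 = 0·-2 + -1·-4 + -1·-1 = 5
  a_9 = 0·5 + -1·-2 + -1·-4 = 6
  a_10 = 0·6 + -1·5 + -1·-2 = -3

0,-1,-1 ; -3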